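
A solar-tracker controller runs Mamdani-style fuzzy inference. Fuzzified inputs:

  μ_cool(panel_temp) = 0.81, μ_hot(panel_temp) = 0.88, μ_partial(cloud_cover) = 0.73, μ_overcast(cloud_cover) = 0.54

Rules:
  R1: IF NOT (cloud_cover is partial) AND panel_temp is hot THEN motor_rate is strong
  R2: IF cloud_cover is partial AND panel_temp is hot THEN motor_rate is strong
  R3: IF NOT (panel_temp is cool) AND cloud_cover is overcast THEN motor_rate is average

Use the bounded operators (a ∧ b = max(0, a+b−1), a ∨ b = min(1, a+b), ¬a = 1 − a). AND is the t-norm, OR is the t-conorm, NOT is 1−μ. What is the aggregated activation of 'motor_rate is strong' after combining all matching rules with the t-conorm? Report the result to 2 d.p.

R1: ¬partial=1−0.73=0.27, hot=0.88; AND[max(0, a+b−1)] → w = 0.15
R2: partial=0.73, hot=0.88; AND[max(0, a+b−1)] → w = 0.61
R3: ¬cool=1−0.81=0.19, overcast=0.54; AND[max(0, a+b−1)] → w = 0.00
Rules with consequent 'strong': {R1, R2} → strengths 0.15, 0.61
Aggregate via t-conorm [min(1, a+b)]: 0.76

0.76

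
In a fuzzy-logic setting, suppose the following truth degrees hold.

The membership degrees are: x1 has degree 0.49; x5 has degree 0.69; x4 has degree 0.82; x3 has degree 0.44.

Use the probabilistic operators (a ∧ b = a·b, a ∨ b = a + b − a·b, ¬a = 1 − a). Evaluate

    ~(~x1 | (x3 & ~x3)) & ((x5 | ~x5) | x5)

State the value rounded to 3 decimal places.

0.345

~x1 = 1 − 0.4900 = 0.5100
~x3 = 1 − 0.4400 = 0.5600
x3 & ~x3 = a·b on (0.4400, 0.5600) = 0.2464
~x1 | (x3 & ~x3) = a + b − a·b on (0.5100, 0.2464) = 0.6307
~(~x1 | (x3 & ~x3)) = 1 − 0.6307 = 0.3693
~x5 = 1 − 0.6900 = 0.3100
x5 | ~x5 = a + b − a·b on (0.6900, 0.3100) = 0.7861
(x5 | ~x5) | x5 = a + b − a·b on (0.7861, 0.6900) = 0.9337
~(~x1 | (x3 & ~x3)) & ((x5 | ~x5) | x5) = a·b on (0.3693, 0.9337) = 0.3448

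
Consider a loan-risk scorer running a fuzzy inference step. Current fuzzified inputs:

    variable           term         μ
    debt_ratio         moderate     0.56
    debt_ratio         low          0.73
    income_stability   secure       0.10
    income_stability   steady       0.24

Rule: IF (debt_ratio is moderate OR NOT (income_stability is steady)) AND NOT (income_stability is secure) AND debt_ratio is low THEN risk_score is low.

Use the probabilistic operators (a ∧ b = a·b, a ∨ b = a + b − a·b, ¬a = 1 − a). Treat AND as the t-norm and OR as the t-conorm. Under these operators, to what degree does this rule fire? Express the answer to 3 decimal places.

firing strength: (moderate=0.56 OR ¬steady=1−0.24=0.76) = 0.8944; AND[a·b] with ¬secure=1−0.10=0.90, low=0.73 → w = 0.5876

0.588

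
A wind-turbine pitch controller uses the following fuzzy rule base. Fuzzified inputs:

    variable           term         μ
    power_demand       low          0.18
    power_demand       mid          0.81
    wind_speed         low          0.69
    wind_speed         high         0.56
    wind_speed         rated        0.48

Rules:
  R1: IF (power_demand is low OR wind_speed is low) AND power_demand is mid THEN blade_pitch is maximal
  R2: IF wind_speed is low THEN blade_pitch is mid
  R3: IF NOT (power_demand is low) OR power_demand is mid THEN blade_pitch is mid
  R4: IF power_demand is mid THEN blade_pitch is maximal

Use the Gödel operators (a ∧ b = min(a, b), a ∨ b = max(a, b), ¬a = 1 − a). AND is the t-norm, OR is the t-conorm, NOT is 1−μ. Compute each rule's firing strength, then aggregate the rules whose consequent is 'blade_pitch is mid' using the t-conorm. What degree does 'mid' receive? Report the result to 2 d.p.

R1: (low=0.18 OR low=0.69) = 0.69; AND[min(a, b)] with mid=0.81 → w = 0.69
R2: low=0.69 → w = 0.69
R3: ¬low=1−0.18=0.82, mid=0.81; OR[max(a, b)] → w = 0.82
R4: mid=0.81 → w = 0.81
Rules with consequent 'mid': {R2, R3} → strengths 0.69, 0.82
Aggregate via t-conorm [max(a, b)]: 0.82

0.82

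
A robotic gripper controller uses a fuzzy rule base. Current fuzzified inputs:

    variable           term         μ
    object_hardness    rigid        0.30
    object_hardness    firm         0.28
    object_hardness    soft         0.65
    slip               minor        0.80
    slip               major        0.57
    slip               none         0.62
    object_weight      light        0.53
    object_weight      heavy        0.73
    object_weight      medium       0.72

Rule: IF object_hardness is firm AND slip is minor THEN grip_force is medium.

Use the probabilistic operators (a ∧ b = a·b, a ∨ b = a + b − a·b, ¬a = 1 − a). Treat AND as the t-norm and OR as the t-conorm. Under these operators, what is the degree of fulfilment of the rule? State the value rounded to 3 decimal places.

firing strength: firm=0.28, minor=0.80; AND[a·b] → w = 0.2240

0.224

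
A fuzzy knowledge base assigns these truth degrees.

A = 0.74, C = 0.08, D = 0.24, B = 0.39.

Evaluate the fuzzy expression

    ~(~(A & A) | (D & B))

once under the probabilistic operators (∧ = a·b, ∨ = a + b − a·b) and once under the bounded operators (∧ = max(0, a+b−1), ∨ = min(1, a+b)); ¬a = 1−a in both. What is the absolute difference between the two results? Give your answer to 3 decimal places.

0.016

Under probabilistic:
  A & A = a·b on (0.7400, 0.7400) = 0.5476
  ~(A & A) = 1 − 0.5476 = 0.4524
  D & B = a·b on (0.2400, 0.3900) = 0.0936
  ~(A & A) | (D & B) = a + b − a·b on (0.4524, 0.0936) = 0.5037
  ~(~(A & A) | (D & B)) = 1 − 0.5037 = 0.4963
  → value = 0.4963
Under bounded:
  A & A = max(0, a+b−1) on (0.74, 0.74) = 0.48
  ~(A & A) = 1 − 0.48 = 0.52
  D & B = max(0, a+b−1) on (0.24, 0.39) = 0.00
  ~(A & A) | (D & B) = min(1, a+b) on (0.52, 0.00) = 0.52
  ~(~(A & A) | (D & B)) = 1 − 0.52 = 0.48
  → value = 0.4800
|0.4963 − 0.4800| = 0.016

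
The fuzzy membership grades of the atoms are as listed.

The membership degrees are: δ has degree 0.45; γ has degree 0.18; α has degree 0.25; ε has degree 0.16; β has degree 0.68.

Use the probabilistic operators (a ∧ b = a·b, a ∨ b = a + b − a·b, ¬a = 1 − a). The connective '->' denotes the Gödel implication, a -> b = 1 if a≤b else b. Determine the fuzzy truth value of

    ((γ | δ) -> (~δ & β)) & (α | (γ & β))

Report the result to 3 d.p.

0.128

γ | δ = a + b − a·b on (0.1800, 0.4500) = 0.5490
~δ = 1 − 0.4500 = 0.5500
~δ & β = a·b on (0.5500, 0.6800) = 0.3740
(γ | δ) -> (~δ & β)  [Gödel: 1 if a≤b else b] with a=0.5490, b=0.3740 → 0.3740
γ & β = a·b on (0.1800, 0.6800) = 0.1224
α | (γ & β) = a + b − a·b on (0.2500, 0.1224) = 0.3418
((γ | δ) -> (~δ & β)) & (α | (γ & β)) = a·b on (0.3740, 0.3418) = 0.1278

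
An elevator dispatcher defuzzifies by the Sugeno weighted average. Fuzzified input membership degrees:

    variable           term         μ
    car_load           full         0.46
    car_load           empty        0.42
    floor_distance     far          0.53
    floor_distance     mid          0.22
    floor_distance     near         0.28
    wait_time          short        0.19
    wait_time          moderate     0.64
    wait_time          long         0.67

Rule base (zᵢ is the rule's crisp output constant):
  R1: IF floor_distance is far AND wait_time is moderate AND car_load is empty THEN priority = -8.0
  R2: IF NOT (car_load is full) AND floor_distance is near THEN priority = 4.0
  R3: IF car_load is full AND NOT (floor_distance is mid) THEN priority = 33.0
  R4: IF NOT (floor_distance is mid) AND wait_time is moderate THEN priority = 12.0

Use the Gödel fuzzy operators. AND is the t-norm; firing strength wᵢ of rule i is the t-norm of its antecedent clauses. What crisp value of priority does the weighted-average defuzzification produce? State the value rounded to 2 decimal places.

R1 (z=-8.0): far=0.53, moderate=0.64, empty=0.42; AND[min(a, b)] → w = 0.42
R2 (z=4.0): ¬full=1−0.46=0.54, near=0.28; AND[min(a, b)] → w = 0.28
R3 (z=33.0): full=0.46, ¬mid=1−0.22=0.78; AND[min(a, b)] → w = 0.46
R4 (z=12.0): ¬mid=1−0.22=0.78, moderate=0.64; AND[min(a, b)] → w = 0.64
Weighted average = (0.42·-8.0 + 0.28·4.0 + 0.46·33.0 + 0.64·12.0) / (0.42 + 0.28 + 0.46 + 0.64)
  = 20.6200 / 1.8000 = 11.46

11.46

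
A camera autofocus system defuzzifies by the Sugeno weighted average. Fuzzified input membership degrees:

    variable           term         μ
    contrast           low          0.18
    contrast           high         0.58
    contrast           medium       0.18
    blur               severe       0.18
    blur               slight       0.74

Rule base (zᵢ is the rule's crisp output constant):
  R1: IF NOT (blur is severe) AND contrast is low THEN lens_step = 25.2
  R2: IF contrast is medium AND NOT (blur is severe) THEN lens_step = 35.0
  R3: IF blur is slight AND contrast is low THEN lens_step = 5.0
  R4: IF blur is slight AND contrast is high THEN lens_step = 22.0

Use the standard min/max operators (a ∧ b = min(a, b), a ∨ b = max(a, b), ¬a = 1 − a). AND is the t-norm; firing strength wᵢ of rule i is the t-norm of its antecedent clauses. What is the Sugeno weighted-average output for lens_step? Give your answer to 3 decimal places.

21.871

R1 (z=25.2): ¬severe=1−0.18=0.82, low=0.18; AND[min(a, b)] → w = 0.18
R2 (z=35.0): medium=0.18, ¬severe=1−0.18=0.82; AND[min(a, b)] → w = 0.18
R3 (z=5.0): slight=0.74, low=0.18; AND[min(a, b)] → w = 0.18
R4 (z=22.0): slight=0.74, high=0.58; AND[min(a, b)] → w = 0.58
Weighted average = (0.18·25.2 + 0.18·35.0 + 0.18·5.0 + 0.58·22.0) / (0.18 + 0.18 + 0.18 + 0.58)
  = 24.4960 / 1.1200 = 21.871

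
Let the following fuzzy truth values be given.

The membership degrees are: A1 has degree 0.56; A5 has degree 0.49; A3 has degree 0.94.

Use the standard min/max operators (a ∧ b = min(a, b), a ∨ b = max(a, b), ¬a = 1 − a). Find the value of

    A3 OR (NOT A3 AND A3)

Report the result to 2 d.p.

0.94

NOT A3 = 1 − 0.94 = 0.06
NOT A3 AND A3 = min(a, b) on (0.06, 0.94) = 0.06
A3 OR (NOT A3 AND A3) = max(a, b) on (0.94, 0.06) = 0.94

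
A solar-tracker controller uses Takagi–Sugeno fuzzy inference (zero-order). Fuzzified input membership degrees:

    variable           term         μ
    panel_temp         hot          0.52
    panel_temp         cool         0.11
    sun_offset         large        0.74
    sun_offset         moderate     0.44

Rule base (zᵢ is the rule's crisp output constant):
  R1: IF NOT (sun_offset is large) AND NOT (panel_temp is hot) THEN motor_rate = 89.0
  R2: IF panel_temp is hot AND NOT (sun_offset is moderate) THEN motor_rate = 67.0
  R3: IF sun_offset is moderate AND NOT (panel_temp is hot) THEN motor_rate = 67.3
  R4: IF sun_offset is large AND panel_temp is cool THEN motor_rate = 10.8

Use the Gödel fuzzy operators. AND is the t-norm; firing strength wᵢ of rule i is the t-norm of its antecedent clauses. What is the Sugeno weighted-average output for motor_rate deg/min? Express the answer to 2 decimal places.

R1 (z=89.0): ¬large=1−0.74=0.26, ¬hot=1−0.52=0.48; AND[min(a, b)] → w = 0.26
R2 (z=67.0): hot=0.52, ¬moderate=1−0.44=0.56; AND[min(a, b)] → w = 0.52
R3 (z=67.3): moderate=0.44, ¬hot=1−0.52=0.48; AND[min(a, b)] → w = 0.44
R4 (z=10.8): large=0.74, cool=0.11; AND[min(a, b)] → w = 0.11
Weighted average = (0.26·89.0 + 0.52·67.0 + 0.44·67.3 + 0.11·10.8) / (0.26 + 0.52 + 0.44 + 0.11)
  = 88.7800 / 1.3300 = 66.75

66.75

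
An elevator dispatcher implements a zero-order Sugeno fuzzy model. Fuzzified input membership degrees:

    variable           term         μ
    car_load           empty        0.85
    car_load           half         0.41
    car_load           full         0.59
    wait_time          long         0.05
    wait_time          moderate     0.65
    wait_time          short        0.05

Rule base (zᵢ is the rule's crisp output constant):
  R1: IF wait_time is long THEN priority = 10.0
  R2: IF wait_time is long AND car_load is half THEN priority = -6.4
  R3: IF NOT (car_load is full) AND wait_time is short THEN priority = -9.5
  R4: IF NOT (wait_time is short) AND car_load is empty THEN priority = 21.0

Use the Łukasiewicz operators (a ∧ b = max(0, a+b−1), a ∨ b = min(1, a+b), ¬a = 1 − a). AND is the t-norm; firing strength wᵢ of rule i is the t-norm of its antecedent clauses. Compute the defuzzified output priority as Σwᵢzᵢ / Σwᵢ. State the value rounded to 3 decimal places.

R1 (z=10.0): long=0.05 → w = 0.05
R2 (z=-6.4): long=0.05, half=0.41; AND[max(0, a+b−1)] → w = 0.00
R3 (z=-9.5): ¬full=1−0.59=0.41, short=0.05; AND[max(0, a+b−1)] → w = 0.00
R4 (z=21.0): ¬short=1−0.05=0.95, empty=0.85; AND[max(0, a+b−1)] → w = 0.80
Weighted average = (0.05·10.0 + 0.00·-6.4 + 0.00·-9.5 + 0.80·21.0) / (0.05 + 0.00 + 0.00 + 0.80)
  = 17.3000 / 0.8500 = 20.353

20.353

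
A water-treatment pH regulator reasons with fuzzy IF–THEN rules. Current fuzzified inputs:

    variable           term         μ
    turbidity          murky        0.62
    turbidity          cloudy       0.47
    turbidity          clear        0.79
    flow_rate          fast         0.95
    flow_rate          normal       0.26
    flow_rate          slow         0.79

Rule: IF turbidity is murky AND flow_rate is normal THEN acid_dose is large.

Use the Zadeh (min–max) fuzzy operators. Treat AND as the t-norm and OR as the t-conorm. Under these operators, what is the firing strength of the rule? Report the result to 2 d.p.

0.26

firing strength: murky=0.62, normal=0.26; AND[min(a, b)] → w = 0.26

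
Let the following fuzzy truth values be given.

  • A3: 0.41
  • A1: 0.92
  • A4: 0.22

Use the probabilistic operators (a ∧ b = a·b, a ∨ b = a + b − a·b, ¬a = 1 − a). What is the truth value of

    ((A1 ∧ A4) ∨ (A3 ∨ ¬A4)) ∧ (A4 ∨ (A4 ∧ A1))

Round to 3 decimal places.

A1 ∧ A4 = a·b on (0.9200, 0.2200) = 0.2024
¬A4 = 1 − 0.2200 = 0.7800
A3 ∨ ¬A4 = a + b − a·b on (0.4100, 0.7800) = 0.8702
(A1 ∧ A4) ∨ (A3 ∨ ¬A4) = a + b − a·b on (0.2024, 0.8702) = 0.8965
A4 ∧ A1 = a·b on (0.2200, 0.9200) = 0.2024
A4 ∨ (A4 ∧ A1) = a + b − a·b on (0.2200, 0.2024) = 0.3779
((A1 ∧ A4) ∨ (A3 ∨ ¬A4)) ∧ (A4 ∨ (A4 ∧ A1)) = a·b on (0.8965, 0.3779) = 0.3388

0.339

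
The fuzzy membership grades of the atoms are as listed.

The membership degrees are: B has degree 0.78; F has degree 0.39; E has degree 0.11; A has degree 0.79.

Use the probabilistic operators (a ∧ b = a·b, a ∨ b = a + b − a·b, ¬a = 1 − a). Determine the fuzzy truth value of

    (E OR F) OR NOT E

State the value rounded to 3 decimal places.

E OR F = a + b − a·b on (0.1100, 0.3900) = 0.4571
NOT E = 1 − 0.1100 = 0.8900
(E OR F) OR NOT E = a + b − a·b on (0.4571, 0.8900) = 0.9403

0.940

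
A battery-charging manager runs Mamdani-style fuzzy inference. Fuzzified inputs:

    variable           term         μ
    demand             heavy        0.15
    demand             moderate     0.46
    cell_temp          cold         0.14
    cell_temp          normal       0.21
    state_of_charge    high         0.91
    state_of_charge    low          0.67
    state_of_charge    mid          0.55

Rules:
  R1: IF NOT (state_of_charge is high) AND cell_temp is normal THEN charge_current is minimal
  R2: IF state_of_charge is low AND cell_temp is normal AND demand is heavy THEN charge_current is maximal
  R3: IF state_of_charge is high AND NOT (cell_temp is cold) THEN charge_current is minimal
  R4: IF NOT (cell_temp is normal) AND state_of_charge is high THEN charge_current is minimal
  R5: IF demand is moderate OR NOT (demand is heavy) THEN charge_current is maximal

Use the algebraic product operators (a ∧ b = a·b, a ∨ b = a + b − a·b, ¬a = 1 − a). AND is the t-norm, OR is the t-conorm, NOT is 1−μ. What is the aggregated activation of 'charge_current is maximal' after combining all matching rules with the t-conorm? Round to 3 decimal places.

R1: ¬high=1−0.91=0.09, normal=0.21; AND[a·b] → w = 0.0189
R2: low=0.67, normal=0.21, heavy=0.15; AND[a·b] → w = 0.0211
R3: high=0.91, ¬cold=1−0.14=0.86; AND[a·b] → w = 0.7826
R4: ¬normal=1−0.21=0.79, high=0.91; AND[a·b] → w = 0.7189
R5: moderate=0.46, ¬heavy=1−0.15=0.85; OR[a + b − a·b] → w = 0.9190
Rules with consequent 'maximal': {R2, R5} → strengths 0.0211, 0.9190
Aggregate via t-conorm [a + b − a·b]: 0.9207

0.921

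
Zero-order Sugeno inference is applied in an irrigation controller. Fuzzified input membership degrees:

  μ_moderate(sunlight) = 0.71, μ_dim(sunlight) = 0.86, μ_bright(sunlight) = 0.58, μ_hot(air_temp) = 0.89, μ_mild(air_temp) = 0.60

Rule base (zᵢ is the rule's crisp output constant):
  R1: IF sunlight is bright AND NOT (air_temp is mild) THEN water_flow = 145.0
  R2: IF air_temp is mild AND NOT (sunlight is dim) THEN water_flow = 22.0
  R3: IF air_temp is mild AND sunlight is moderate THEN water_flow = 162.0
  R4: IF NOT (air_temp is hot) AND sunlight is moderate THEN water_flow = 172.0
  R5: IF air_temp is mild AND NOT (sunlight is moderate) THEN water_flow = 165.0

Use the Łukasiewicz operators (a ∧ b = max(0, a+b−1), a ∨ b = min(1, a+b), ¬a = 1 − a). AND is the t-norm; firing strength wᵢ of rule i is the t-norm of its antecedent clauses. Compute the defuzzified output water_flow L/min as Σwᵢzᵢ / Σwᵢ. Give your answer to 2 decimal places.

162.00

R1 (z=145.0): bright=0.58, ¬mild=1−0.60=0.40; AND[max(0, a+b−1)] → w = 0.00
R2 (z=22.0): mild=0.60, ¬dim=1−0.86=0.14; AND[max(0, a+b−1)] → w = 0.00
R3 (z=162.0): mild=0.60, moderate=0.71; AND[max(0, a+b−1)] → w = 0.31
R4 (z=172.0): ¬hot=1−0.89=0.11, moderate=0.71; AND[max(0, a+b−1)] → w = 0.00
R5 (z=165.0): mild=0.60, ¬moderate=1−0.71=0.29; AND[max(0, a+b−1)] → w = 0.00
Weighted average = (0.00·145.0 + 0.00·22.0 + 0.31·162.0 + 0.00·172.0 + 0.00·165.0) / (0.00 + 0.00 + 0.31 + 0.00 + 0.00)
  = 50.2200 / 0.3100 = 162.00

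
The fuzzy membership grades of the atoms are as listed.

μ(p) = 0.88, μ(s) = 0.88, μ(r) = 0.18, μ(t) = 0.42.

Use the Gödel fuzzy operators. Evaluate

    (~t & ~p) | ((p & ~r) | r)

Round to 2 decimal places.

~t = 1 − 0.42 = 0.58
~p = 1 − 0.88 = 0.12
~t & ~p = min(a, b) on (0.58, 0.12) = 0.12
~r = 1 − 0.18 = 0.82
p & ~r = min(a, b) on (0.88, 0.82) = 0.82
(p & ~r) | r = max(a, b) on (0.82, 0.18) = 0.82
(~t & ~p) | ((p & ~r) | r) = max(a, b) on (0.12, 0.82) = 0.82

0.82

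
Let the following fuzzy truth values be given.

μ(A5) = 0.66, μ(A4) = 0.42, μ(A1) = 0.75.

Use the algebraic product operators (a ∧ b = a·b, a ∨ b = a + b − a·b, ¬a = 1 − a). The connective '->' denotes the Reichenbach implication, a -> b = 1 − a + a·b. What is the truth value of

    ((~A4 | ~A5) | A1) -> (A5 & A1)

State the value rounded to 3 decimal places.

~A4 = 1 − 0.4200 = 0.5800
~A5 = 1 − 0.6600 = 0.3400
~A4 | ~A5 = a + b − a·b on (0.5800, 0.3400) = 0.7228
(~A4 | ~A5) | A1 = a + b − a·b on (0.7228, 0.7500) = 0.9307
A5 & A1 = a·b on (0.6600, 0.7500) = 0.4950
((~A4 | ~A5) | A1) -> (A5 & A1)  [Reichenbach: 1 − a + a·b] with a=0.9307, b=0.4950 → 0.5300

0.530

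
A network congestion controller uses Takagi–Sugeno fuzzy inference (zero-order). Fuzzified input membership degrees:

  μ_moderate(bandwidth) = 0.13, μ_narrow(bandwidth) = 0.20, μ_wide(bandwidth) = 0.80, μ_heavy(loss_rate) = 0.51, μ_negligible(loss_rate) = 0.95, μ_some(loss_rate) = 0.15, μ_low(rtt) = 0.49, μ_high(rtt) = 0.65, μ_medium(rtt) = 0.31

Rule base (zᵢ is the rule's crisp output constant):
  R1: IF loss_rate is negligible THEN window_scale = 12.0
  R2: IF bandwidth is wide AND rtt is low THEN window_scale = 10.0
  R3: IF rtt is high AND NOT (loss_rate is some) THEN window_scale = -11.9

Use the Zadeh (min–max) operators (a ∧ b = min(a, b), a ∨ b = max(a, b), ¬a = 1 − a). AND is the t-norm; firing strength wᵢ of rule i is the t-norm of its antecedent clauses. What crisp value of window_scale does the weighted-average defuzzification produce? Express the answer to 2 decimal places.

4.10

R1 (z=12.0): negligible=0.95 → w = 0.95
R2 (z=10.0): wide=0.80, low=0.49; AND[min(a, b)] → w = 0.49
R3 (z=-11.9): high=0.65, ¬some=1−0.15=0.85; AND[min(a, b)] → w = 0.65
Weighted average = (0.95·12.0 + 0.49·10.0 + 0.65·-11.9) / (0.95 + 0.49 + 0.65)
  = 8.5650 / 2.0900 = 4.10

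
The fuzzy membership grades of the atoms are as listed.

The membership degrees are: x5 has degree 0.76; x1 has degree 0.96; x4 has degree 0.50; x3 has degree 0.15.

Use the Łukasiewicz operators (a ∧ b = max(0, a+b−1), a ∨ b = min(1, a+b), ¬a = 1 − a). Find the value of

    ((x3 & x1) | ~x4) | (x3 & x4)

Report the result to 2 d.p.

x3 & x1 = max(0, a+b−1) on (0.15, 0.96) = 0.11
~x4 = 1 − 0.50 = 0.50
(x3 & x1) | ~x4 = min(1, a+b) on (0.11, 0.50) = 0.61
x3 & x4 = max(0, a+b−1) on (0.15, 0.50) = 0.00
((x3 & x1) | ~x4) | (x3 & x4) = min(1, a+b) on (0.61, 0.00) = 0.61

0.61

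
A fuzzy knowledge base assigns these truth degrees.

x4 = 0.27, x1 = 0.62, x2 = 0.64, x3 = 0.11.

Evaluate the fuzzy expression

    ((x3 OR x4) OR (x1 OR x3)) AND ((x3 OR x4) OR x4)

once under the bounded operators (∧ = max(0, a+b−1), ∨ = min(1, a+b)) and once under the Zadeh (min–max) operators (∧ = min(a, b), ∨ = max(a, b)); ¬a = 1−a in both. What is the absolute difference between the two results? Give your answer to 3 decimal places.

0.380

Under bounded:
  x3 OR x4 = min(1, a+b) on (0.11, 0.27) = 0.38
  x1 OR x3 = min(1, a+b) on (0.62, 0.11) = 0.73
  (x3 OR x4) OR (x1 OR x3) = min(1, a+b) on (0.38, 0.73) = 1.00
  x3 OR x4 = min(1, a+b) on (0.11, 0.27) = 0.38
  (x3 OR x4) OR x4 = min(1, a+b) on (0.38, 0.27) = 0.65
  ((x3 OR x4) OR (x1 OR x3)) AND ((x3 OR x4) OR x4) = max(0, a+b−1) on (1.00, 0.65) = 0.65
  → value = 0.6500
Under Zadeh (min–max):
  x3 OR x4 = max(a, b) on (0.11, 0.27) = 0.27
  x1 OR x3 = max(a, b) on (0.62, 0.11) = 0.62
  (x3 OR x4) OR (x1 OR x3) = max(a, b) on (0.27, 0.62) = 0.62
  x3 OR x4 = max(a, b) on (0.11, 0.27) = 0.27
  (x3 OR x4) OR x4 = max(a, b) on (0.27, 0.27) = 0.27
  ((x3 OR x4) OR (x1 OR x3)) AND ((x3 OR x4) OR x4) = min(a, b) on (0.62, 0.27) = 0.27
  → value = 0.2700
|0.6500 − 0.2700| = 0.380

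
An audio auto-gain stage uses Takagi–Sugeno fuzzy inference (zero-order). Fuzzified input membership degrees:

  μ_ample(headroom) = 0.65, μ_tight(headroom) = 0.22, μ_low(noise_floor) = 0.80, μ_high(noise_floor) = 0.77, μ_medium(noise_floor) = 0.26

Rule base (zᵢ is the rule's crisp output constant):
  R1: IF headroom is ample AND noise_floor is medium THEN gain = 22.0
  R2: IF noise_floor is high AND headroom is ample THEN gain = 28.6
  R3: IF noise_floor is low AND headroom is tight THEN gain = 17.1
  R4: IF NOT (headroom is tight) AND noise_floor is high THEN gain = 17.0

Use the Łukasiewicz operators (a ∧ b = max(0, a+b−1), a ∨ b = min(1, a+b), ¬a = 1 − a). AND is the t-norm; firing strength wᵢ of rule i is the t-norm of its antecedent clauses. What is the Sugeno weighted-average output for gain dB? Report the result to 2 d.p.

R1 (z=22.0): ample=0.65, medium=0.26; AND[max(0, a+b−1)] → w = 0.00
R2 (z=28.6): high=0.77, ample=0.65; AND[max(0, a+b−1)] → w = 0.42
R3 (z=17.1): low=0.80, tight=0.22; AND[max(0, a+b−1)] → w = 0.02
R4 (z=17.0): ¬tight=1−0.22=0.78, high=0.77; AND[max(0, a+b−1)] → w = 0.55
Weighted average = (0.00·22.0 + 0.42·28.6 + 0.02·17.1 + 0.55·17.0) / (0.00 + 0.42 + 0.02 + 0.55)
  = 21.7040 / 0.9900 = 21.92

21.92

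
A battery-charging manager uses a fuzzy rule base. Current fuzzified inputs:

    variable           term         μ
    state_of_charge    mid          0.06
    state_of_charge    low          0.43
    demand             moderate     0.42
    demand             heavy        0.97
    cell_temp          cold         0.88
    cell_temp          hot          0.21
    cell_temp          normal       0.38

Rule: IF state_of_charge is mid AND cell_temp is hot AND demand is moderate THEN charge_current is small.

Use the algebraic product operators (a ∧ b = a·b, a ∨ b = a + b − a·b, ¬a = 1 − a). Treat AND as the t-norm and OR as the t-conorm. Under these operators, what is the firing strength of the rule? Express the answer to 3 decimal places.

firing strength: mid=0.06, hot=0.21, moderate=0.42; AND[a·b] → w = 0.0053

0.005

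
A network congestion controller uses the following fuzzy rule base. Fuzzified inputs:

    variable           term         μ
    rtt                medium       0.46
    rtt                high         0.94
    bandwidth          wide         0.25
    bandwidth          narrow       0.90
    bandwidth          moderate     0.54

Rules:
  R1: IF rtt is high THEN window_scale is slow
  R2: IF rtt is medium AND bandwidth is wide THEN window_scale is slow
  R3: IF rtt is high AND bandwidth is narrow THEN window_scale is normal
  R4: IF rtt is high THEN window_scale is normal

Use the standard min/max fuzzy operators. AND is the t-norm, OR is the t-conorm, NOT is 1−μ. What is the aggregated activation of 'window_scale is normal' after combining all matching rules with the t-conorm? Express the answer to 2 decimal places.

0.94

R1: high=0.94 → w = 0.94
R2: medium=0.46, wide=0.25; AND[min(a, b)] → w = 0.25
R3: high=0.94, narrow=0.90; AND[min(a, b)] → w = 0.90
R4: high=0.94 → w = 0.94
Rules with consequent 'normal': {R3, R4} → strengths 0.90, 0.94
Aggregate via t-conorm [max(a, b)]: 0.94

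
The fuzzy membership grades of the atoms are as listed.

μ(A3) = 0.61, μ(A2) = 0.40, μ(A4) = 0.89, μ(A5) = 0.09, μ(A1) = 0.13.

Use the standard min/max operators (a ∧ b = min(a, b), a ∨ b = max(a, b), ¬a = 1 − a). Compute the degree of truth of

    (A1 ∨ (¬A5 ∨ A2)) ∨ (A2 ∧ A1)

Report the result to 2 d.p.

0.91

¬A5 = 1 − 0.09 = 0.91
¬A5 ∨ A2 = max(a, b) on (0.91, 0.40) = 0.91
A1 ∨ (¬A5 ∨ A2) = max(a, b) on (0.13, 0.91) = 0.91
A2 ∧ A1 = min(a, b) on (0.40, 0.13) = 0.13
(A1 ∨ (¬A5 ∨ A2)) ∨ (A2 ∧ A1) = max(a, b) on (0.91, 0.13) = 0.91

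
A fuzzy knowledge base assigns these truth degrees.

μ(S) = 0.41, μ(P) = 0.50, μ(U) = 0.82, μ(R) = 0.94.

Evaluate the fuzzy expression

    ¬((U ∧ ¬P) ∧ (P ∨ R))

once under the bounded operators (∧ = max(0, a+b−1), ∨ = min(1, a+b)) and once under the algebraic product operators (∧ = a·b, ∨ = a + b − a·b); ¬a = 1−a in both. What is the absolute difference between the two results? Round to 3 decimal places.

Under bounded:
  ¬P = 1 − 0.50 = 0.50
  U ∧ ¬P = max(0, a+b−1) on (0.82, 0.50) = 0.32
  P ∨ R = min(1, a+b) on (0.50, 0.94) = 1.00
  (U ∧ ¬P) ∧ (P ∨ R) = max(0, a+b−1) on (0.32, 1.00) = 0.32
  ¬((U ∧ ¬P) ∧ (P ∨ R)) = 1 − 0.32 = 0.68
  → value = 0.6800
Under algebraic product:
  ¬P = 1 − 0.5000 = 0.5000
  U ∧ ¬P = a·b on (0.8200, 0.5000) = 0.4100
  P ∨ R = a + b − a·b on (0.5000, 0.9400) = 0.9700
  (U ∧ ¬P) ∧ (P ∨ R) = a·b on (0.4100, 0.9700) = 0.3977
  ¬((U ∧ ¬P) ∧ (P ∨ R)) = 1 − 0.3977 = 0.6023
  → value = 0.6023
|0.6800 − 0.6023| = 0.078

0.078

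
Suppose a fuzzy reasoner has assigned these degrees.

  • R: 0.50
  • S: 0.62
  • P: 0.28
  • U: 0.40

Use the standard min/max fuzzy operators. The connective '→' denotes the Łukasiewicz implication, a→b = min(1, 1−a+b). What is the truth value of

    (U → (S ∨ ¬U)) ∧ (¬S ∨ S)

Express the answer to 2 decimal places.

¬U = 1 − 0.40 = 0.60
S ∨ ¬U = max(a, b) on (0.62, 0.60) = 0.62
U → (S ∨ ¬U)  [Łukasiewicz: min(1, 1−a+b)] with a=0.40, b=0.62 → 1.00
¬S = 1 − 0.62 = 0.38
¬S ∨ S = max(a, b) on (0.38, 0.62) = 0.62
(U → (S ∨ ¬U)) ∧ (¬S ∨ S) = min(a, b) on (1.00, 0.62) = 0.62

0.62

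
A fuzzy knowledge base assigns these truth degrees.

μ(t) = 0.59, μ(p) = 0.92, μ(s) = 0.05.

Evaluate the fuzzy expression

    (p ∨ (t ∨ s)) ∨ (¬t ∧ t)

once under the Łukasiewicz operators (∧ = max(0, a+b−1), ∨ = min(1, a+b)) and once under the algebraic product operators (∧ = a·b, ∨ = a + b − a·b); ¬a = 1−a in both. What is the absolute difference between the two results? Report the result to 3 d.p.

0.024

Under Łukasiewicz:
  t ∨ s = min(1, a+b) on (0.59, 0.05) = 0.64
  p ∨ (t ∨ s) = min(1, a+b) on (0.92, 0.64) = 1.00
  ¬t = 1 − 0.59 = 0.41
  ¬t ∧ t = max(0, a+b−1) on (0.41, 0.59) = 0.00
  (p ∨ (t ∨ s)) ∨ (¬t ∧ t) = min(1, a+b) on (1.00, 0.00) = 1.00
  → value = 1.0000
Under algebraic product:
  t ∨ s = a + b − a·b on (0.5900, 0.0500) = 0.6105
  p ∨ (t ∨ s) = a + b − a·b on (0.9200, 0.6105) = 0.9688
  ¬t = 1 − 0.5900 = 0.4100
  ¬t ∧ t = a·b on (0.4100, 0.5900) = 0.2419
  (p ∨ (t ∨ s)) ∨ (¬t ∧ t) = a + b − a·b on (0.9688, 0.2419) = 0.9764
  → value = 0.9764
|1.0000 − 0.9764| = 0.024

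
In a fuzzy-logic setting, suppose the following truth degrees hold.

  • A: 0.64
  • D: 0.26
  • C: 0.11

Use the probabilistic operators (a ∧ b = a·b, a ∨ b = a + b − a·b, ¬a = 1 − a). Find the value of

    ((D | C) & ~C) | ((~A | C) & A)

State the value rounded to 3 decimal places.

0.496

D | C = a + b − a·b on (0.2600, 0.1100) = 0.3414
~C = 1 − 0.1100 = 0.8900
(D | C) & ~C = a·b on (0.3414, 0.8900) = 0.3038
~A = 1 − 0.6400 = 0.3600
~A | C = a + b − a·b on (0.3600, 0.1100) = 0.4304
(~A | C) & A = a·b on (0.4304, 0.6400) = 0.2755
((D | C) & ~C) | ((~A | C) & A) = a + b − a·b on (0.3038, 0.2755) = 0.4956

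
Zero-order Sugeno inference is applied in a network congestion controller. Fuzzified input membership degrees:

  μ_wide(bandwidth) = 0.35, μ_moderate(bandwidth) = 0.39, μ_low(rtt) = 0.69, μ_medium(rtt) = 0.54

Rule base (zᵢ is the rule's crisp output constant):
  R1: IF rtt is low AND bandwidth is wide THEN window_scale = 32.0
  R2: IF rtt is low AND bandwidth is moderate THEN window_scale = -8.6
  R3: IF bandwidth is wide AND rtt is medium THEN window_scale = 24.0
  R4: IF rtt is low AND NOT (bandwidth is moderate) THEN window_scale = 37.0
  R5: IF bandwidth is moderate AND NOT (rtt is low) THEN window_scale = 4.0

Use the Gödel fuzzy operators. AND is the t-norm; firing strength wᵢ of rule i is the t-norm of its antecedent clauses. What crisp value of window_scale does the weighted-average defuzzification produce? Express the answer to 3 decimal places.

R1 (z=32.0): low=0.69, wide=0.35; AND[min(a, b)] → w = 0.35
R2 (z=-8.6): low=0.69, moderate=0.39; AND[min(a, b)] → w = 0.39
R3 (z=24.0): wide=0.35, medium=0.54; AND[min(a, b)] → w = 0.35
R4 (z=37.0): low=0.69, ¬moderate=1−0.39=0.61; AND[min(a, b)] → w = 0.61
R5 (z=4.0): moderate=0.39, ¬low=1−0.69=0.31; AND[min(a, b)] → w = 0.31
Weighted average = (0.35·32.0 + 0.39·-8.6 + 0.35·24.0 + 0.61·37.0 + 0.31·4.0) / (0.35 + 0.39 + 0.35 + 0.61 + 0.31)
  = 40.0560 / 2.0100 = 19.928

19.928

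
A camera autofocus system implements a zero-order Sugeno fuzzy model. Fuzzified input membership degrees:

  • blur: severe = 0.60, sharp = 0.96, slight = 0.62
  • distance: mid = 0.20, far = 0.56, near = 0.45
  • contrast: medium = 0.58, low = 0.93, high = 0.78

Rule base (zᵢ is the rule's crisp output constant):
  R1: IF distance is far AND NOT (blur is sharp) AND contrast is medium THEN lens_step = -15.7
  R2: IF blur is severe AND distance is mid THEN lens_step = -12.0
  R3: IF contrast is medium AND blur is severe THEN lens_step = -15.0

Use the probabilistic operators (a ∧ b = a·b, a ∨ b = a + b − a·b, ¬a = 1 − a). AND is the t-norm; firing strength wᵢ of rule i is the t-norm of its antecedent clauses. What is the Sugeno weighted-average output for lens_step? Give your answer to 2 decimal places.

-14.27

R1 (z=-15.7): far=0.56, ¬sharp=1−0.96=0.04, medium=0.58; AND[a·b] → w = 0.0130
R2 (z=-12.0): severe=0.60, mid=0.20; AND[a·b] → w = 0.1200
R3 (z=-15.0): medium=0.58, severe=0.60; AND[a·b] → w = 0.3480
Weighted average = (0.0130·-15.7 + 0.1200·-12.0 + 0.3480·-15.0) / (0.0130 + 0.1200 + 0.3480)
  = -6.8640 / 0.4810 = -14.27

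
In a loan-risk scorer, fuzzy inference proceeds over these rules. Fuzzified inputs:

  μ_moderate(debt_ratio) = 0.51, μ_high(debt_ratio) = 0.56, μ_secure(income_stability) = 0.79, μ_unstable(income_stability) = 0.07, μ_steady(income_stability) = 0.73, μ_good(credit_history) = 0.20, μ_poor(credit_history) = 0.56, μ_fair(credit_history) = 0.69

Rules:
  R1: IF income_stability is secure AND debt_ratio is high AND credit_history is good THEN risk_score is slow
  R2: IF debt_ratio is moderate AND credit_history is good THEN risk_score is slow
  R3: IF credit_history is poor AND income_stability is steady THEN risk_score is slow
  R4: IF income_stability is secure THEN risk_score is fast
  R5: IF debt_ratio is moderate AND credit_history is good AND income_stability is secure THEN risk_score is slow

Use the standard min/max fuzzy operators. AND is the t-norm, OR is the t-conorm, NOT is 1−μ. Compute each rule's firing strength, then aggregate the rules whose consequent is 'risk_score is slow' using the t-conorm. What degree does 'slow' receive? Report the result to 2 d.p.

R1: secure=0.79, high=0.56, good=0.20; AND[min(a, b)] → w = 0.20
R2: moderate=0.51, good=0.20; AND[min(a, b)] → w = 0.20
R3: poor=0.56, steady=0.73; AND[min(a, b)] → w = 0.56
R4: secure=0.79 → w = 0.79
R5: moderate=0.51, good=0.20, secure=0.79; AND[min(a, b)] → w = 0.20
Rules with consequent 'slow': {R1, R2, R3, R5} → strengths 0.20, 0.20, 0.56, 0.20
Aggregate via t-conorm [max(a, b)]: 0.56

0.56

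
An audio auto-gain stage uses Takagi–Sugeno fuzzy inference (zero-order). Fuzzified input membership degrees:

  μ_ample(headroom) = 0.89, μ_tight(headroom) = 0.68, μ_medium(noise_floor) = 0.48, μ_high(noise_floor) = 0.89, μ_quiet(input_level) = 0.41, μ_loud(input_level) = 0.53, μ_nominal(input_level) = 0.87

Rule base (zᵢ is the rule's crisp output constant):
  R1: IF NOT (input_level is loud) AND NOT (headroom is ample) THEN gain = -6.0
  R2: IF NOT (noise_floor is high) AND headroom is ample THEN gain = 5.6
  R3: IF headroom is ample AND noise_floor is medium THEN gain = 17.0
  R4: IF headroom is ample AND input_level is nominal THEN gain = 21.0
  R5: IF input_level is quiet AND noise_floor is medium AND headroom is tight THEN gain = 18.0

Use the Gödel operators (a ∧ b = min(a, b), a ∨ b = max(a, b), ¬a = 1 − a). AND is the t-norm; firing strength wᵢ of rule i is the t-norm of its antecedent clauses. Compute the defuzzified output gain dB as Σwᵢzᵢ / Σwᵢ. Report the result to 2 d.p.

17.05

R1 (z=-6.0): ¬loud=1−0.53=0.47, ¬ample=1−0.89=0.11; AND[min(a, b)] → w = 0.11
R2 (z=5.6): ¬high=1−0.89=0.11, ample=0.89; AND[min(a, b)] → w = 0.11
R3 (z=17.0): ample=0.89, medium=0.48; AND[min(a, b)] → w = 0.48
R4 (z=21.0): ample=0.89, nominal=0.87; AND[min(a, b)] → w = 0.87
R5 (z=18.0): quiet=0.41, medium=0.48, tight=0.68; AND[min(a, b)] → w = 0.41
Weighted average = (0.11·-6.0 + 0.11·5.6 + 0.48·17.0 + 0.87·21.0 + 0.41·18.0) / (0.11 + 0.11 + 0.48 + 0.87 + 0.41)
  = 33.7660 / 1.9800 = 17.05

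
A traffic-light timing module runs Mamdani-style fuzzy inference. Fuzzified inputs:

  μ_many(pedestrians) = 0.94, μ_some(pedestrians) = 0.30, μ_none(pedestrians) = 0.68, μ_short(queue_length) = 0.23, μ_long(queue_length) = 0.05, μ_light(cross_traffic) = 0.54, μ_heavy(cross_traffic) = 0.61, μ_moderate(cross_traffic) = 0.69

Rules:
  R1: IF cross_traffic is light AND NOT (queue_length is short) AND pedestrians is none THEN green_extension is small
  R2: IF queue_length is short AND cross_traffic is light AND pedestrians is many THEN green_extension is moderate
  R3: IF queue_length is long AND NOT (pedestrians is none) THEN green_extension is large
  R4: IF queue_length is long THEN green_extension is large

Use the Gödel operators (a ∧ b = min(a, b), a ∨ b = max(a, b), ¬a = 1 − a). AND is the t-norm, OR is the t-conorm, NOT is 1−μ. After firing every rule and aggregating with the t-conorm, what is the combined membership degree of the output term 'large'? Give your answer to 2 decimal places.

R1: light=0.54, ¬short=1−0.23=0.77, none=0.68; AND[min(a, b)] → w = 0.54
R2: short=0.23, light=0.54, many=0.94; AND[min(a, b)] → w = 0.23
R3: long=0.05, ¬none=1−0.68=0.32; AND[min(a, b)] → w = 0.05
R4: long=0.05 → w = 0.05
Rules with consequent 'large': {R3, R4} → strengths 0.05, 0.05
Aggregate via t-conorm [max(a, b)]: 0.05

0.05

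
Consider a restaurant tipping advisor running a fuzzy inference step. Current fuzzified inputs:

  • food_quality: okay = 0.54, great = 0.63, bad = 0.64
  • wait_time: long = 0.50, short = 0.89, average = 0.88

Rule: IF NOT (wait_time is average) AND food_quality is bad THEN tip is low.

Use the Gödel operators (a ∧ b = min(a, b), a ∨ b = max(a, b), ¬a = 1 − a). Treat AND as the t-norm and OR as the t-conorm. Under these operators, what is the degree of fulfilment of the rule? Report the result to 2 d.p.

0.12

firing strength: ¬average=1−0.88=0.12, bad=0.64; AND[min(a, b)] → w = 0.12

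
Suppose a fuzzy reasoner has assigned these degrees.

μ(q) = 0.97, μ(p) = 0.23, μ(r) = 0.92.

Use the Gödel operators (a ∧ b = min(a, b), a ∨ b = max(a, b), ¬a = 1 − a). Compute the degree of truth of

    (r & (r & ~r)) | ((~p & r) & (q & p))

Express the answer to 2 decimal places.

0.23

~r = 1 − 0.92 = 0.08
r & ~r = min(a, b) on (0.92, 0.08) = 0.08
r & (r & ~r) = min(a, b) on (0.92, 0.08) = 0.08
~p = 1 − 0.23 = 0.77
~p & r = min(a, b) on (0.77, 0.92) = 0.77
q & p = min(a, b) on (0.97, 0.23) = 0.23
(~p & r) & (q & p) = min(a, b) on (0.77, 0.23) = 0.23
(r & (r & ~r)) | ((~p & r) & (q & p)) = max(a, b) on (0.08, 0.23) = 0.23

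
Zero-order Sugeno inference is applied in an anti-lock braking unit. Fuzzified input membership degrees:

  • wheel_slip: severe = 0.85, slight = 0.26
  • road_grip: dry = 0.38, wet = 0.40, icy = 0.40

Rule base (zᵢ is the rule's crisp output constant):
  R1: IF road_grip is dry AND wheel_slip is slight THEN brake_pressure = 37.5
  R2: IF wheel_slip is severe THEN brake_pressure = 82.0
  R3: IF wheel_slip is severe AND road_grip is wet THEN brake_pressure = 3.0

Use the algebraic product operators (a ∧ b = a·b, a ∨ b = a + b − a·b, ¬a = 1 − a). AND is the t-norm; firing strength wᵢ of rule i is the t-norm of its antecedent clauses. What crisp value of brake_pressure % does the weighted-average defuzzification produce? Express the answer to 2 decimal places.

57.75

R1 (z=37.5): dry=0.38, slight=0.26; AND[a·b] → w = 0.0988
R2 (z=82.0): severe=0.85 → w = 0.8500
R3 (z=3.0): severe=0.85, wet=0.40; AND[a·b] → w = 0.3400
Weighted average = (0.0988·37.5 + 0.8500·82.0 + 0.3400·3.0) / (0.0988 + 0.8500 + 0.3400)
  = 74.4250 / 1.2888 = 57.75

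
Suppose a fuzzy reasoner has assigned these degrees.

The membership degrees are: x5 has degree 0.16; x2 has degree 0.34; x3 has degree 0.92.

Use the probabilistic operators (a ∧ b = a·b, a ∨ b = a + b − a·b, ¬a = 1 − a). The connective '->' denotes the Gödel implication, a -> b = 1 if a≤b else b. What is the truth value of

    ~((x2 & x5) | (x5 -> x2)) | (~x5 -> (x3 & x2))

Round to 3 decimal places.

x2 & x5 = a·b on (0.3400, 0.1600) = 0.0544
x5 -> x2  [Gödel: 1 if a≤b else b] with a=0.1600, b=0.3400 → 1.0000
(x2 & x5) | (x5 -> x2) = a + b − a·b on (0.0544, 1.0000) = 1.0000
~((x2 & x5) | (x5 -> x2)) = 1 − 1.0000 = 0.0000
~x5 = 1 − 0.1600 = 0.8400
x3 & x2 = a·b on (0.9200, 0.3400) = 0.3128
~x5 -> (x3 & x2)  [Gödel: 1 if a≤b else b] with a=0.8400, b=0.3128 → 0.3128
~((x2 & x5) | (x5 -> x2)) | (~x5 -> (x3 & x2)) = a + b − a·b on (0.0000, 0.3128) = 0.3128

0.313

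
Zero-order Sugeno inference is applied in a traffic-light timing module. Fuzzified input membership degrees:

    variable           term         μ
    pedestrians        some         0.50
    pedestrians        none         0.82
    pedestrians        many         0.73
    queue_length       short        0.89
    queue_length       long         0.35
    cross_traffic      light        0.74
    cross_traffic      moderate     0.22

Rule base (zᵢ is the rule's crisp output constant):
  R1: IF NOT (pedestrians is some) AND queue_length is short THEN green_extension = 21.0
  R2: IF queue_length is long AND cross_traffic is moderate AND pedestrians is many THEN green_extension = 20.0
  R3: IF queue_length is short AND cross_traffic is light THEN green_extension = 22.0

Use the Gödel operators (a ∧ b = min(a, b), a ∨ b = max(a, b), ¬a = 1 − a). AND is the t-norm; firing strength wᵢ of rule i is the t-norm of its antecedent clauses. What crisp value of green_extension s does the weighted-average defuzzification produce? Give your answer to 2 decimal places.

R1 (z=21.0): ¬some=1−0.50=0.50, short=0.89; AND[min(a, b)] → w = 0.50
R2 (z=20.0): long=0.35, moderate=0.22, many=0.73; AND[min(a, b)] → w = 0.22
R3 (z=22.0): short=0.89, light=0.74; AND[min(a, b)] → w = 0.74
Weighted average = (0.50·21.0 + 0.22·20.0 + 0.74·22.0) / (0.50 + 0.22 + 0.74)
  = 31.1800 / 1.4600 = 21.36

21.36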